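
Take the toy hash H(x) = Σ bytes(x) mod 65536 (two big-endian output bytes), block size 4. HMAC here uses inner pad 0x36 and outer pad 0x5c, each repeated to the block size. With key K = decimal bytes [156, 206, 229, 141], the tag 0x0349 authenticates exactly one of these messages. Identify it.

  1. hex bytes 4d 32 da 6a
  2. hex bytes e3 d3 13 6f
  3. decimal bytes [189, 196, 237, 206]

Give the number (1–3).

2

Key decimal bytes [156, 206, 229, 141] = 9c ce e5 8d is exactly B = 4 bytes: K' = 9c ce e5 8d.
K' ⊕ ipad = aa f8 d3 bb; K' ⊕ opad = c0 92 b9 d1.
m1: inner = H(aa f8 d3 bb 4d 32 da 6a) = 04 f3; tag = H(c0 92 b9 d1 04 f3) = 03d3
m2: inner = H(aa f8 d3 bb e3 d3 13 6f) = 05 68; tag = H(c0 92 b9 d1 05 68) = 0349 ← matches
m3: inner = H(aa f8 d3 bb bd c4 ed ce) = 06 6c; tag = H(c0 92 b9 d1 06 6c) = 034e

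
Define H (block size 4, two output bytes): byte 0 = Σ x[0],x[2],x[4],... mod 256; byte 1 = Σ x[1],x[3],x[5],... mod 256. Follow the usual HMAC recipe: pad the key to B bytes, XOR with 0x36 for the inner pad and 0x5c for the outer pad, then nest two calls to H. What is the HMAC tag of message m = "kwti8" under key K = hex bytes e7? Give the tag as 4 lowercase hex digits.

3504

Key hex bytes e7 is 1 byte ≤ B = 4; zero-pad to 4 bytes: K' = e7 00 00 00.
K' ⊕ ipad = d1 36 36 36.  K' ⊕ opad = bb 5c 5c 5c.
Inner input = (K'⊕ipad) ∥ m = d1 36 36 36 ∥ 6b 77 74 69 38.
Inner hash: even-index sum = 542 mod 256 = 30; odd-index sum = 332 mod 256 = 76 → 1e 4c.
Outer input = (K'⊕opad) ∥ inner = bb 5c 5c 5c ∥ 1e 4c.
Outer hash (tag): even-index sum = 309 mod 256 = 53; odd-index sum = 260 mod 256 = 4 → 35 04.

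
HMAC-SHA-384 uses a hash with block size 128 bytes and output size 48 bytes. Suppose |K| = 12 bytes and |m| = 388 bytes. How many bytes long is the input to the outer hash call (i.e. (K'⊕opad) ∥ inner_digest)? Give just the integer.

Key is 12 ≤ 128 bytes, zero-padded: |K'| = 128.
Outer input = (K'⊕opad) ∥ H(inner) → 128 + 48 = 176 bytes.

176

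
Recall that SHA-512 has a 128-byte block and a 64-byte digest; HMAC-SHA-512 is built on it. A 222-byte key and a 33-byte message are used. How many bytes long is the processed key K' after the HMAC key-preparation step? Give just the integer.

128

Key is 222 > 128 bytes, so it is hashed to 64 bytes then zero-padded to 128: |K'| = 128.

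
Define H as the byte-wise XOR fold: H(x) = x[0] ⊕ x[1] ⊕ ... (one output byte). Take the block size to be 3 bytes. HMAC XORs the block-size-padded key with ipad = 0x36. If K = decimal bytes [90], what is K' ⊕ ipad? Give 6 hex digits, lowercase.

6c3636

Key decimal bytes [90] = 5a is 1 byte ≤ B = 3; zero-pad to 3 bytes: K' = 5a 00 00.
XOR each byte with 0x36: 5a⊕36=6c, 00⊕36=36, 00⊕36=36.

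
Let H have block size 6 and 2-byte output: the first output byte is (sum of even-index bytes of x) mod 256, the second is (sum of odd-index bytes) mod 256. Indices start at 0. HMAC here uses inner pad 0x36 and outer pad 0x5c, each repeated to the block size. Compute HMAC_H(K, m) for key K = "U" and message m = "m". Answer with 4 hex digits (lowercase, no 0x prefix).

fdb6

Key "U" = 55 is 1 byte ≤ B = 6; zero-pad to 6 bytes: K' = 55 00 00 00 00 00.
K' ⊕ ipad = 63 36 36 36 36 36.  K' ⊕ opad = 09 5c 5c 5c 5c 5c.
Inner input = (K'⊕ipad) ∥ m = 63 36 36 36 36 36 ∥ 6d.
Inner hash: even-index sum = 316 mod 256 = 60; odd-index sum = 162 mod 256 = 162 → 3c a2.
Outer input = (K'⊕opad) ∥ inner = 09 5c 5c 5c 5c 5c ∥ 3c a2.
Outer hash (tag): even-index sum = 253 mod 256 = 253; odd-index sum = 438 mod 256 = 182 → fd b6.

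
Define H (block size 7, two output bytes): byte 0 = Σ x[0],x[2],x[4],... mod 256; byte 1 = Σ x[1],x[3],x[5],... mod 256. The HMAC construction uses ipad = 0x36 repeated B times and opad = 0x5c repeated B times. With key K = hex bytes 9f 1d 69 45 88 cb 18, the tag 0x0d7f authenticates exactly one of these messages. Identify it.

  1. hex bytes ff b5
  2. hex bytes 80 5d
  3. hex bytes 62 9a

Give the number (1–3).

Key hex bytes 9f 1d 69 45 88 cb 18 is exactly B = 7 bytes: K' = 9f 1d 69 45 88 cb 18.
K' ⊕ ipad = a9 2b 5f 73 be fd 2e; K' ⊕ opad = c3 41 35 19 d4 97 44.
m1: inner = H(a9 2b 5f 73 be fd 2e ff b5) = a9 9a; tag = H(c3 41 35 19 d4 97 44 a9 9a) = aa9a
m2: inner = H(a9 2b 5f 73 be fd 2e 80 5d) = 51 1b; tag = H(c3 41 35 19 d4 97 44 51 1b) = 2b42
m3: inner = H(a9 2b 5f 73 be fd 2e 62 9a) = 8e fd; tag = H(c3 41 35 19 d4 97 44 8e fd) = 0d7f ← matches

3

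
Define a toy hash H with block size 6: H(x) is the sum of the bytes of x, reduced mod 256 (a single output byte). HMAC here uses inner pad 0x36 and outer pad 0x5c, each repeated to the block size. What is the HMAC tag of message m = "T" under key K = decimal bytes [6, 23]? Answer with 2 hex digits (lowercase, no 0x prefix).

Key decimal bytes [6, 23] = 06 17 is 2 bytes ≤ B = 6; zero-pad to 6 bytes: K' = 06 17 00 00 00 00.
K' ⊕ ipad = 30 21 36 36 36 36.  K' ⊕ opad = 5a 4b 5c 5c 5c 5c.
Inner input = (K'⊕ipad) ∥ m = 30 21 36 36 36 36 ∥ 54.
Inner hash: sum = 48+33+54+54+54+54+84 = 381; mod 256 = 125 → 7d.
Outer input = (K'⊕opad) ∥ inner = 5a 4b 5c 5c 5c 5c ∥ 7d.
Outer hash (tag): sum = 90+75+92+92+92+92+125 = 658; mod 256 = 146 → 92.

92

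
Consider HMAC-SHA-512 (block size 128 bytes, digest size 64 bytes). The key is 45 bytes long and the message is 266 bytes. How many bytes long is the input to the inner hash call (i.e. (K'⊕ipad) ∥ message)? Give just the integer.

394

Key is 45 ≤ 128 bytes, zero-padded: |K'| = 128.
Inner input = (K'⊕ipad) ∥ m → 128 + 266 = 394 bytes.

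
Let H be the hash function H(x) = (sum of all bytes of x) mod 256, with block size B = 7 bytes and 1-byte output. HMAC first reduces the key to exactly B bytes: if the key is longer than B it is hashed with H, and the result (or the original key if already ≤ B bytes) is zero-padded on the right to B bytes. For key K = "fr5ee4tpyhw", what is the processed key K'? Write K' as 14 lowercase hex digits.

47000000000000

|K| = 11 > B = 7, so first hash the key.
H(K): sum = 102+114+53+101+101+52+116+112+121+104+119 = 1095; mod 256 = 71 → 47.
Zero-pad H(K) = 47 to 7 bytes: K' = 47 00 00 00 00 00 00.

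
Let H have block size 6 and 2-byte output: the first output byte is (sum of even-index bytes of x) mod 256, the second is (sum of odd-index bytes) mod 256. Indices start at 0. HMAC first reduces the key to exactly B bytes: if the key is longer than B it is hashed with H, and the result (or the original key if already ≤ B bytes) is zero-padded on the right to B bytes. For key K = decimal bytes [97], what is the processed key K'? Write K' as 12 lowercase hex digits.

610000000000

Key decimal bytes [97] = 61 is 1 byte ≤ B = 6; zero-pad to 6 bytes: K' = 61 00 00 00 00 00.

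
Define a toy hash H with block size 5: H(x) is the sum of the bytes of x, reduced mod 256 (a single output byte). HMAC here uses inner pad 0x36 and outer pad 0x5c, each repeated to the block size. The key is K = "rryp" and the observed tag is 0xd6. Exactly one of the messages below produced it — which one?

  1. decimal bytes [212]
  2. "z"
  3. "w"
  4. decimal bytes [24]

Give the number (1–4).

2

Key "rryp" = 72 72 79 70 is 4 bytes ≤ B = 5; zero-pad to 5 bytes: K' = 72 72 79 70 00.
K' ⊕ ipad = 44 44 4f 46 36; K' ⊕ opad = 2e 2e 25 2c 5c.
m1: inner = H(44 44 4f 46 36 d4) = 27; tag = H(2e 2e 25 2c 5c 27) = 30
m2: inner = H(44 44 4f 46 36 7a) = cd; tag = H(2e 2e 25 2c 5c cd) = d6 ← matches
m3: inner = H(44 44 4f 46 36 77) = ca; tag = H(2e 2e 25 2c 5c ca) = d3
m4: inner = H(44 44 4f 46 36 18) = 6b; tag = H(2e 2e 25 2c 5c 6b) = 74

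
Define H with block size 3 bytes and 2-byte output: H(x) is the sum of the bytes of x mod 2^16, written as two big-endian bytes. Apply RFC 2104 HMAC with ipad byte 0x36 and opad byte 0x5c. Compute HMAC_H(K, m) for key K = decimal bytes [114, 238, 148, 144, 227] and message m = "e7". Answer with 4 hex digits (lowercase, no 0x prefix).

Key decimal bytes [114, 238, 148, 144, 227] = 72 ee 94 90 e3 is 5 bytes > B = 3, so hash it first: H(key) = 03 67, then zero-pad to 3 bytes: K' = 03 67 00.
K' ⊕ ipad = 35 51 36.  K' ⊕ opad = 5f 3b 5c.
Inner input = (K'⊕ipad) ∥ m = 35 51 36 ∥ 65 37.
Inner hash: sum = 53+81+54+101+55 = 344 → 01 58.
Outer input = (K'⊕opad) ∥ inner = 5f 3b 5c ∥ 01 58.
Outer hash (tag): sum = 95+59+92+1+88 = 335 → 01 4f.

014f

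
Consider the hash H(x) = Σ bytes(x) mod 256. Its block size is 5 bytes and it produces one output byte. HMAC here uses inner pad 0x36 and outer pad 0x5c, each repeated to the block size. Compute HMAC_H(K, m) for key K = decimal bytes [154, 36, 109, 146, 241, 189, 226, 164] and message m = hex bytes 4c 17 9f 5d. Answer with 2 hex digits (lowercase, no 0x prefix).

1b

Key decimal bytes [154, 36, 109, 146, 241, 189, 226, 164] = 9a 24 6d 92 f1 bd e2 a4 is 8 bytes > B = 5, so hash it first: H(key) = f1, then zero-pad to 5 bytes: K' = f1 00 00 00 00.
K' ⊕ ipad = c7 36 36 36 36.  K' ⊕ opad = ad 5c 5c 5c 5c.
Inner input = (K'⊕ipad) ∥ m = c7 36 36 36 36 ∥ 4c 17 9f 5d.
Inner hash: sum = 199+54+54+54+54+76+23+159+93 = 766; mod 256 = 254 → fe.
Outer input = (K'⊕opad) ∥ inner = ad 5c 5c 5c 5c ∥ fe.
Outer hash (tag): sum = 173+92+92+92+92+254 = 795; mod 256 = 27 → 1b.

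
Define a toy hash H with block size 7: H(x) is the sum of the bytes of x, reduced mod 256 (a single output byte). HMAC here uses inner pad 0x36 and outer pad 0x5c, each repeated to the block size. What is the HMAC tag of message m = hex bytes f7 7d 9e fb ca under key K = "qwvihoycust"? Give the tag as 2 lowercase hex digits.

ad

Key "qwvihoycust" = 71 77 76 69 68 6f 79 63 75 73 74 is 11 bytes > B = 7, so hash it first: H(key) = d6, then zero-pad to 7 bytes: K' = d6 00 00 00 00 00 00.
K' ⊕ ipad = e0 36 36 36 36 36 36.  K' ⊕ opad = 8a 5c 5c 5c 5c 5c 5c.
Inner input = (K'⊕ipad) ∥ m = e0 36 36 36 36 36 36 ∥ f7 7d 9e fb ca.
Inner hash: sum = 224+54+54+54+54+54+54+247+125+158+251+202 = 1531; mod 256 = 251 → fb.
Outer input = (K'⊕opad) ∥ inner = 8a 5c 5c 5c 5c 5c 5c ∥ fb.
Outer hash (tag): sum = 138+92+92+92+92+92+92+251 = 941; mod 256 = 173 → ad.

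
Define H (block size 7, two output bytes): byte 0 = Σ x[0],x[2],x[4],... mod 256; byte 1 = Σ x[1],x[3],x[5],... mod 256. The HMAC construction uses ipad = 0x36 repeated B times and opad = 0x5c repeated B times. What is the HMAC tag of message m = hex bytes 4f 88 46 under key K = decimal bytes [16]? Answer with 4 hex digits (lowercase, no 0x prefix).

Key decimal bytes [16] = 10 is 1 byte ≤ B = 7; zero-pad to 7 bytes: K' = 10 00 00 00 00 00 00.
K' ⊕ ipad = 26 36 36 36 36 36 36.  K' ⊕ opad = 4c 5c 5c 5c 5c 5c 5c.
Inner input = (K'⊕ipad) ∥ m = 26 36 36 36 36 36 36 ∥ 4f 88 46.
Inner hash: even-index sum = 336 mod 256 = 80; odd-index sum = 311 mod 256 = 55 → 50 37.
Outer input = (K'⊕opad) ∥ inner = 4c 5c 5c 5c 5c 5c 5c ∥ 50 37.
Outer hash (tag): even-index sum = 407 mod 256 = 151; odd-index sum = 356 mod 256 = 100 → 97 64.

9764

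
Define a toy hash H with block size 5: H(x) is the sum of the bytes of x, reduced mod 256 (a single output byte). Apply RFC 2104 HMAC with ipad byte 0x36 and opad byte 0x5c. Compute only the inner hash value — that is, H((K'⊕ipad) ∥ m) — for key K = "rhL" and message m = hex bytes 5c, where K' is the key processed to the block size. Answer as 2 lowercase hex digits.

Key "rhL" = 72 68 4c is 3 bytes ≤ B = 5; zero-pad to 5 bytes: K' = 72 68 4c 00 00.
K' ⊕ ipad = 44 5e 7a 36 36.
Inner input = 44 5e 7a 36 36 ∥ 5c.
Inner hash: sum = 68+94+122+54+54+92 = 484; mod 256 = 228 → e4.

e4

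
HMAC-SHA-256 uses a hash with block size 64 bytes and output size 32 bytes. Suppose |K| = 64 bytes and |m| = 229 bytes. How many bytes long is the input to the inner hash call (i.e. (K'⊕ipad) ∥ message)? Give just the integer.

293

Key is 64 ≤ 64 bytes, zero-padded: |K'| = 64.
Inner input = (K'⊕ipad) ∥ m → 64 + 229 = 293 bytes.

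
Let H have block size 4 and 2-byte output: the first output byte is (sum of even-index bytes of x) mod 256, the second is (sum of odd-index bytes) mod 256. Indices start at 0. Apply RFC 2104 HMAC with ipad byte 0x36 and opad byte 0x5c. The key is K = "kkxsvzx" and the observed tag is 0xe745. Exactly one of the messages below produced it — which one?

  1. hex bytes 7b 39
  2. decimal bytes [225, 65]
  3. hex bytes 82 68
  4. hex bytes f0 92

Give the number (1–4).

2

Key "kkxsvzx" = 6b 6b 78 73 76 7a 78 is 7 bytes > B = 4, so hash it first: H(key) = d1 58, then zero-pad to 4 bytes: K' = d1 58 00 00.
K' ⊕ ipad = e7 6e 36 36; K' ⊕ opad = 8d 04 5c 5c.
m1: inner = H(e7 6e 36 36 7b 39) = 98 dd; tag = H(8d 04 5c 5c 98 dd) = 813d
m2: inner = H(e7 6e 36 36 e1 41) = fe e5; tag = H(8d 04 5c 5c fe e5) = e745 ← matches
m3: inner = H(e7 6e 36 36 82 68) = 9f 0c; tag = H(8d 04 5c 5c 9f 0c) = 886c
m4: inner = H(e7 6e 36 36 f0 92) = 0d 36; tag = H(8d 04 5c 5c 0d 36) = f696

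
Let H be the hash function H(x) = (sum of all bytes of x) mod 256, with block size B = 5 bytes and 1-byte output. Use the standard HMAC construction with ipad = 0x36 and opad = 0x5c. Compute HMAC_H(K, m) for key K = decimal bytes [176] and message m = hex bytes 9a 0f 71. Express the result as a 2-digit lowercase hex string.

d4

Key decimal bytes [176] = b0 is 1 byte ≤ B = 5; zero-pad to 5 bytes: K' = b0 00 00 00 00.
K' ⊕ ipad = 86 36 36 36 36.  K' ⊕ opad = ec 5c 5c 5c 5c.
Inner input = (K'⊕ipad) ∥ m = 86 36 36 36 36 ∥ 9a 0f 71.
Inner hash: sum = 134+54+54+54+54+154+15+113 = 632; mod 256 = 120 → 78.
Outer input = (K'⊕opad) ∥ inner = ec 5c 5c 5c 5c ∥ 78.
Outer hash (tag): sum = 236+92+92+92+92+120 = 724; mod 256 = 212 → d4.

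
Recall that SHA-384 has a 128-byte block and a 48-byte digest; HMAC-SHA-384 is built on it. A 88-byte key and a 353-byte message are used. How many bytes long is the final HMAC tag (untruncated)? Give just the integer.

The tag is one SHA-384 digest: 48 bytes.

48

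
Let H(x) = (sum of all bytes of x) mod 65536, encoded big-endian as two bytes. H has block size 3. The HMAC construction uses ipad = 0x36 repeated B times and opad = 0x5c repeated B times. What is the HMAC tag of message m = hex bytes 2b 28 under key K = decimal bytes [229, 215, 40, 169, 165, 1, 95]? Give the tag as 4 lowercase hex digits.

01ec

Key decimal bytes [229, 215, 40, 169, 165, 1, 95] = e5 d7 28 a9 a5 01 5f is 7 bytes > B = 3, so hash it first: H(key) = 03 92, then zero-pad to 3 bytes: K' = 03 92 00.
K' ⊕ ipad = 35 a4 36.  K' ⊕ opad = 5f ce 5c.
Inner input = (K'⊕ipad) ∥ m = 35 a4 36 ∥ 2b 28.
Inner hash: sum = 53+164+54+43+40 = 354 → 01 62.
Outer input = (K'⊕opad) ∥ inner = 5f ce 5c ∥ 01 62.
Outer hash (tag): sum = 95+206+92+1+98 = 492 → 01 ec.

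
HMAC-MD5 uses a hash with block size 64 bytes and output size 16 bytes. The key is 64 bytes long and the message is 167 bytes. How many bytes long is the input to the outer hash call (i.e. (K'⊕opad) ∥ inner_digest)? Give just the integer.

80

Key is 64 ≤ 64 bytes, zero-padded: |K'| = 64.
Outer input = (K'⊕opad) ∥ H(inner) → 64 + 16 = 80 bytes.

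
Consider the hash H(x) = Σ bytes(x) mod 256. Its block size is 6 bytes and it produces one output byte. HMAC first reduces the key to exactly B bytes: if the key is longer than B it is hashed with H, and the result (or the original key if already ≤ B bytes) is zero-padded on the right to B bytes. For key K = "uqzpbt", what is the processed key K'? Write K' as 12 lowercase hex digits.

Key "uqzpbt" = 75 71 7a 70 62 74 is exactly B = 6 bytes: K' = 75 71 7a 70 62 74.

75717a706274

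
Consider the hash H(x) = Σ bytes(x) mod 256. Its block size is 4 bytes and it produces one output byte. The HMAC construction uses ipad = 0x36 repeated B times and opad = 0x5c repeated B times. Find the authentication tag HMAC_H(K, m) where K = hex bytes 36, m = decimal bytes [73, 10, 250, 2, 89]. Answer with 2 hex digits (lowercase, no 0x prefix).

Key hex bytes 36 is 1 byte ≤ B = 4; zero-pad to 4 bytes: K' = 36 00 00 00.
K' ⊕ ipad = 00 36 36 36.  K' ⊕ opad = 6a 5c 5c 5c.
Inner input = (K'⊕ipad) ∥ m = 00 36 36 36 ∥ 49 0a fa 02 59.
Inner hash: sum = 0+54+54+54+73+10+250+2+89 = 586; mod 256 = 74 → 4a.
Outer input = (K'⊕opad) ∥ inner = 6a 5c 5c 5c ∥ 4a.
Outer hash (tag): sum = 106+92+92+92+74 = 456; mod 256 = 200 → c8.

c8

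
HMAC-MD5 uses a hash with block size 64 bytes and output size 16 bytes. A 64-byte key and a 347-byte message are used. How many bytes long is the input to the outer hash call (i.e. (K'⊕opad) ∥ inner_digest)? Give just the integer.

Key is 64 ≤ 64 bytes, zero-padded: |K'| = 64.
Outer input = (K'⊕opad) ∥ H(inner) → 64 + 16 = 80 bytes.

80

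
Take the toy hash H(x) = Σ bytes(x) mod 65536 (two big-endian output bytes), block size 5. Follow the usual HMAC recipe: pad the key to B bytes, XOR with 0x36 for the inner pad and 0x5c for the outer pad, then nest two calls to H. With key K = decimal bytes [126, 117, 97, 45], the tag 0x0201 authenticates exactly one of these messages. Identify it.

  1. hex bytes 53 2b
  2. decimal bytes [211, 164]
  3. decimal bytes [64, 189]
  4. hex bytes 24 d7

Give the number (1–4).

2

Key decimal bytes [126, 117, 97, 45] = 7e 75 61 2d is 4 bytes ≤ B = 5; zero-pad to 5 bytes: K' = 7e 75 61 2d 00.
K' ⊕ ipad = 48 43 57 1b 36; K' ⊕ opad = 22 29 3d 71 5c.
m1: inner = H(48 43 57 1b 36 53 2b) = 01 b1; tag = H(22 29 3d 71 5c 01 b1) = 0207
m2: inner = H(48 43 57 1b 36 d3 a4) = 02 aa; tag = H(22 29 3d 71 5c 02 aa) = 0201 ← matches
m3: inner = H(48 43 57 1b 36 40 bd) = 02 30; tag = H(22 29 3d 71 5c 02 30) = 0187
m4: inner = H(48 43 57 1b 36 24 d7) = 02 2e; tag = H(22 29 3d 71 5c 02 2e) = 0185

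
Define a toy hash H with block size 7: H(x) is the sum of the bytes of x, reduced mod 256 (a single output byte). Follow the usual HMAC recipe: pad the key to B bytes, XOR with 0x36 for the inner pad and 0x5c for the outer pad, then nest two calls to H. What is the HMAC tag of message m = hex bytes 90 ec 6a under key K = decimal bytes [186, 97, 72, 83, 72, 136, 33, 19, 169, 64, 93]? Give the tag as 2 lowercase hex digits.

e4

Key decimal bytes [186, 97, 72, 83, 72, 136, 33, 19, 169, 64, 93] = ba 61 48 53 48 88 21 13 a9 40 5d is 11 bytes > B = 7, so hash it first: H(key) = 00, then zero-pad to 7 bytes: K' = 00 00 00 00 00 00 00.
K' ⊕ ipad = 36 36 36 36 36 36 36.  K' ⊕ opad = 5c 5c 5c 5c 5c 5c 5c.
Inner input = (K'⊕ipad) ∥ m = 36 36 36 36 36 36 36 ∥ 90 ec 6a.
Inner hash: sum = 54+54+54+54+54+54+54+144+236+106 = 864; mod 256 = 96 → 60.
Outer input = (K'⊕opad) ∥ inner = 5c 5c 5c 5c 5c 5c 5c ∥ 60.
Outer hash (tag): sum = 92+92+92+92+92+92+92+96 = 740; mod 256 = 228 → e4.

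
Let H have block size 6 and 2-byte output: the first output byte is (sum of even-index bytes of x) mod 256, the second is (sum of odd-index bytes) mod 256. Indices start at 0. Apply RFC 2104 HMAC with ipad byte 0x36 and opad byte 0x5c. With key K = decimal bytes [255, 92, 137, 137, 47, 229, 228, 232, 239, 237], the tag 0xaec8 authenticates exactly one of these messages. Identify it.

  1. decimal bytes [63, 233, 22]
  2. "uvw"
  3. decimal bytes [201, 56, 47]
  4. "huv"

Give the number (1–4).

3

Key decimal bytes [255, 92, 137, 137, 47, 229, 228, 232, 239, 237] = ff 5c 89 89 2f e5 e4 e8 ef ed is 10 bytes > B = 6, so hash it first: H(key) = 8a 9f, then zero-pad to 6 bytes: K' = 8a 9f 00 00 00 00.
K' ⊕ ipad = bc a9 36 36 36 36; K' ⊕ opad = d6 c3 5c 5c 5c 5c.
m1: inner = H(bc a9 36 36 36 36 3f e9 16) = 7d fe; tag = H(d6 c3 5c 5c 5c 5c 7d fe) = 0b79
m2: inner = H(bc a9 36 36 36 36 75 76 77) = 14 8b; tag = H(d6 c3 5c 5c 5c 5c 14 8b) = a206
m3: inner = H(bc a9 36 36 36 36 c9 38 2f) = 20 4d; tag = H(d6 c3 5c 5c 5c 5c 20 4d) = aec8 ← matches
m4: inner = H(bc a9 36 36 36 36 68 75 76) = 06 8a; tag = H(d6 c3 5c 5c 5c 5c 06 8a) = 9405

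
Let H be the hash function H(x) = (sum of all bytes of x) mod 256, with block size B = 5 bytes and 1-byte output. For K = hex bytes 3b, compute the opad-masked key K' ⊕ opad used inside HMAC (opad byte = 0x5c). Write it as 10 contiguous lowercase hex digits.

Key hex bytes 3b is 1 byte ≤ B = 5; zero-pad to 5 bytes: K' = 3b 00 00 00 00.
XOR each byte with 0x5c: 3b⊕5c=67, 00⊕5c=5c, 00⊕5c=5c, 00⊕5c=5c, 00⊕5c=5c.

675c5c5c5c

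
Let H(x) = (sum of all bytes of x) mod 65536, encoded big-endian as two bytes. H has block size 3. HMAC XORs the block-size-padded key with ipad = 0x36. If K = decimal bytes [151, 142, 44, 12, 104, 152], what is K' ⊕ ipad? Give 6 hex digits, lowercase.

Key decimal bytes [151, 142, 44, 12, 104, 152] = 97 8e 2c 0c 68 98 is 6 bytes > B = 3, so hash it first: H(key) = 02 5d, then zero-pad to 3 bytes: K' = 02 5d 00.
XOR each byte with 0x36: 02⊕36=34, 5d⊕36=6b, 00⊕36=36.

346b36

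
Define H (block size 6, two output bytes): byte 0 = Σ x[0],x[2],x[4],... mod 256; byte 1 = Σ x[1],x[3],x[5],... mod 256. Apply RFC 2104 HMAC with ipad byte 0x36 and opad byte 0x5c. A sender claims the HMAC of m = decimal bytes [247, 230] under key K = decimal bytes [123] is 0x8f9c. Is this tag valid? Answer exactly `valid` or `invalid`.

valid

Key decimal bytes [123] = 7b is 1 byte ≤ B = 6; zero-pad to 6 bytes: K' = 7b 00 00 00 00 00.
K' ⊕ ipad = 4d 36 36 36 36 36; K' ⊕ opad = 27 5c 5c 5c 5c 5c.
Inner hash: even-index sum = 432 mod 256 = 176; odd-index sum = 392 mod 256 = 136 → b0 88.
Outer hash (recomputed tag): even-index sum = 399 mod 256 = 143; odd-index sum = 412 mod 256 = 156 → 8f 9c.
Recomputed tag = 8f9c; claimed = 8f9c → match.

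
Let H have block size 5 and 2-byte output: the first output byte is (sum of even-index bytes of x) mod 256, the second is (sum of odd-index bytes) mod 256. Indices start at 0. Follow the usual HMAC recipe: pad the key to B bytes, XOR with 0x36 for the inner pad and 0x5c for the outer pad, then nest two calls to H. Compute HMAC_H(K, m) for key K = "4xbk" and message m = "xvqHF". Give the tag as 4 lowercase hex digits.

Key "4xbk" = 34 78 62 6b is 4 bytes ≤ B = 5; zero-pad to 5 bytes: K' = 34 78 62 6b 00.
K' ⊕ ipad = 02 4e 54 5d 36.  K' ⊕ opad = 68 24 3e 37 5c.
Inner input = (K'⊕ipad) ∥ m = 02 4e 54 5d 36 ∥ 78 76 71 48 46.
Inner hash: even-index sum = 330 mod 256 = 74; odd-index sum = 474 mod 256 = 218 → 4a da.
Outer input = (K'⊕opad) ∥ inner = 68 24 3e 37 5c ∥ 4a da.
Outer hash (tag): even-index sum = 476 mod 256 = 220; odd-index sum = 165 mod 256 = 165 → dc a5.

dca5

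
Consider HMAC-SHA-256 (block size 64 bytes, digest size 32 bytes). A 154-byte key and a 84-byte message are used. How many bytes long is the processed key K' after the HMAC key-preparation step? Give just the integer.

64

Key is 154 > 64 bytes, so it is hashed to 32 bytes then zero-padded to 64: |K'| = 64.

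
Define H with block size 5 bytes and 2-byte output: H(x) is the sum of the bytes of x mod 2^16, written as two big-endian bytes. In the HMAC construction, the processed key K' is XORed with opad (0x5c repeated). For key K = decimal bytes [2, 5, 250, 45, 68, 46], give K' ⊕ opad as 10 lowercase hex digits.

5dfc5c5c5c

Key decimal bytes [2, 5, 250, 45, 68, 46] = 02 05 fa 2d 44 2e is 6 bytes > B = 5, so hash it first: H(key) = 01 a0, then zero-pad to 5 bytes: K' = 01 a0 00 00 00.
XOR each byte with 0x5c: 01⊕5c=5d, a0⊕5c=fc, 00⊕5c=5c, 00⊕5c=5c, 00⊕5c=5c.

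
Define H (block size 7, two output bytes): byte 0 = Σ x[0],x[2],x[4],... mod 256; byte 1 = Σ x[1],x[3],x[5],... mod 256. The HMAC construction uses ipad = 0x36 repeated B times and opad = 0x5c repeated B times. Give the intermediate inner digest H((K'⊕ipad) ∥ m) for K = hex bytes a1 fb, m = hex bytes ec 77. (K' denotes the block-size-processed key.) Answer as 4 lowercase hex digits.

Key hex bytes a1 fb is 2 bytes ≤ B = 7; zero-pad to 7 bytes: K' = a1 fb 00 00 00 00 00.
K' ⊕ ipad = 97 cd 36 36 36 36 36.
Inner input = 97 cd 36 36 36 36 36 ∥ ec 77.
Inner hash: even-index sum = 432 mod 256 = 176; odd-index sum = 549 mod 256 = 37 → b0 25.

b025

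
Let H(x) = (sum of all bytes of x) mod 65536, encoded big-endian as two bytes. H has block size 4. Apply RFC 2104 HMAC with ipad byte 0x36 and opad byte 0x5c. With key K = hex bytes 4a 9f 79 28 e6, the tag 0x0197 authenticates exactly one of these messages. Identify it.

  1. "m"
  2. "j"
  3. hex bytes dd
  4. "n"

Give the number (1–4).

Key hex bytes 4a 9f 79 28 e6 is 5 bytes > B = 4, so hash it first: H(key) = 02 70, then zero-pad to 4 bytes: K' = 02 70 00 00.
K' ⊕ ipad = 34 46 36 36; K' ⊕ opad = 5e 2c 5c 5c.
m1: inner = H(34 46 36 36 6d) = 01 53; tag = H(5e 2c 5c 5c 01 53) = 0196
m2: inner = H(34 46 36 36 6a) = 01 50; tag = H(5e 2c 5c 5c 01 50) = 0193
m3: inner = H(34 46 36 36 dd) = 01 c3; tag = H(5e 2c 5c 5c 01 c3) = 0206
m4: inner = H(34 46 36 36 6e) = 01 54; tag = H(5e 2c 5c 5c 01 54) = 0197 ← matches

4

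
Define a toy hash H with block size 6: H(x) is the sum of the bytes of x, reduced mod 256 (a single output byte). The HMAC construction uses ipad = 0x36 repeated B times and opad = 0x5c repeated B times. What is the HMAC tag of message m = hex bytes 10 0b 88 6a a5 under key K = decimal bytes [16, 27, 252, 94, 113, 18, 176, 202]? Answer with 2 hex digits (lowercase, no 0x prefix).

Key decimal bytes [16, 27, 252, 94, 113, 18, 176, 202] = 10 1b fc 5e 71 12 b0 ca is 8 bytes > B = 6, so hash it first: H(key) = 82, then zero-pad to 6 bytes: K' = 82 00 00 00 00 00.
K' ⊕ ipad = b4 36 36 36 36 36.  K' ⊕ opad = de 5c 5c 5c 5c 5c.
Inner input = (K'⊕ipad) ∥ m = b4 36 36 36 36 36 ∥ 10 0b 88 6a a5.
Inner hash: sum = 180+54+54+54+54+54+16+11+136+106+165 = 884; mod 256 = 116 → 74.
Outer input = (K'⊕opad) ∥ inner = de 5c 5c 5c 5c 5c ∥ 74.
Outer hash (tag): sum = 222+92+92+92+92+92+116 = 798; mod 256 = 30 → 1e.

1e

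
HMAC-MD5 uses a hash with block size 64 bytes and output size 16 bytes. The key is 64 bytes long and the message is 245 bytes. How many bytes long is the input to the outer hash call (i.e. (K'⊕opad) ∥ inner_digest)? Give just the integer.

Key is 64 ≤ 64 bytes, zero-padded: |K'| = 64.
Outer input = (K'⊕opad) ∥ H(inner) → 64 + 16 = 80 bytes.

80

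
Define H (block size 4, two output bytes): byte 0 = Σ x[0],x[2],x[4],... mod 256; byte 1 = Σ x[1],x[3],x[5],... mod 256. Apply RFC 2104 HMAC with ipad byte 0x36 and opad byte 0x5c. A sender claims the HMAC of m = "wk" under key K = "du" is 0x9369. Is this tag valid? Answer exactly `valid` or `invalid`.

valid

Key "du" = 64 75 is 2 bytes ≤ B = 4; zero-pad to 4 bytes: K' = 64 75 00 00.
K' ⊕ ipad = 52 43 36 36; K' ⊕ opad = 38 29 5c 5c.
Inner hash: even-index sum = 255 mod 256 = 255; odd-index sum = 228 mod 256 = 228 → ff e4.
Outer hash (recomputed tag): even-index sum = 403 mod 256 = 147; odd-index sum = 361 mod 256 = 105 → 93 69.
Recomputed tag = 9369; claimed = 9369 → match.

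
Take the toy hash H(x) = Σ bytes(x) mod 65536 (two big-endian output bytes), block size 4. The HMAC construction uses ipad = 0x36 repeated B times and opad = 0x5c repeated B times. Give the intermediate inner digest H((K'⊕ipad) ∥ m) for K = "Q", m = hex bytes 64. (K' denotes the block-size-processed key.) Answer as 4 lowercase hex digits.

Key "Q" = 51 is 1 byte ≤ B = 4; zero-pad to 4 bytes: K' = 51 00 00 00.
K' ⊕ ipad = 67 36 36 36.
Inner input = 67 36 36 36 ∥ 64.
Inner hash: sum = 103+54+54+54+100 = 365 → 01 6d.

016d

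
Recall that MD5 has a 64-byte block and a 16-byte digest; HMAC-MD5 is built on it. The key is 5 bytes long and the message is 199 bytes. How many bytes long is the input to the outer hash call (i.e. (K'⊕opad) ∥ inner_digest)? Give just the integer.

Key is 5 ≤ 64 bytes, zero-padded: |K'| = 64.
Outer input = (K'⊕opad) ∥ H(inner) → 64 + 16 = 80 bytes.

80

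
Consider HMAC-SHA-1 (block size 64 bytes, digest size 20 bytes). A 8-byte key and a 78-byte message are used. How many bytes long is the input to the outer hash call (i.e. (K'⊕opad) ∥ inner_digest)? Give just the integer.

Key is 8 ≤ 64 bytes, zero-padded: |K'| = 64.
Outer input = (K'⊕opad) ∥ H(inner) → 64 + 20 = 84 bytes.

84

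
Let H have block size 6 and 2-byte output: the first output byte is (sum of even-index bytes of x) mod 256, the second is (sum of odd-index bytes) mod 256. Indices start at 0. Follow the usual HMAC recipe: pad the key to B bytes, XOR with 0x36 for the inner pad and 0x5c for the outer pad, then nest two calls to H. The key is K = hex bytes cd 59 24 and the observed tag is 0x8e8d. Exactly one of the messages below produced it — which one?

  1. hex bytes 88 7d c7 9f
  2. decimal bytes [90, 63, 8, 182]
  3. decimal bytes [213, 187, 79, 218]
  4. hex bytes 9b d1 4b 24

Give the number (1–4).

Key hex bytes cd 59 24 is 3 bytes ≤ B = 6; zero-pad to 6 bytes: K' = cd 59 24 00 00 00.
K' ⊕ ipad = fb 6f 12 36 36 36; K' ⊕ opad = 91 05 78 5c 5c 5c.
m1: inner = H(fb 6f 12 36 36 36 88 7d c7 9f) = 92 f7; tag = H(91 05 78 5c 5c 5c 92 f7) = f7b4
m2: inner = H(fb 6f 12 36 36 36 5a 3f 08 b6) = a5 d0; tag = H(91 05 78 5c 5c 5c a5 d0) = 0a8d
m3: inner = H(fb 6f 12 36 36 36 d5 bb 4f da) = 67 70; tag = H(91 05 78 5c 5c 5c 67 70) = cc2d
m4: inner = H(fb 6f 12 36 36 36 9b d1 4b 24) = 29 d0; tag = H(91 05 78 5c 5c 5c 29 d0) = 8e8d ← matches

4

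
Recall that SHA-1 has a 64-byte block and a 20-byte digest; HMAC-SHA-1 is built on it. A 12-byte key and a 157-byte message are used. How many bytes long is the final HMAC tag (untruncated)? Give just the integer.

20

The tag is one SHA-1 digest: 20 bytes.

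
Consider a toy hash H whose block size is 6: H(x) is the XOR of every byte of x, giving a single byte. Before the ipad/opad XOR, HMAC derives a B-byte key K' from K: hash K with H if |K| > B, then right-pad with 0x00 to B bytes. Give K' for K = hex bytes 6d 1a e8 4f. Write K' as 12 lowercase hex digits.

Key hex bytes 6d 1a e8 4f is 4 bytes ≤ B = 6; zero-pad to 6 bytes: K' = 6d 1a e8 4f 00 00.

6d1ae84f0000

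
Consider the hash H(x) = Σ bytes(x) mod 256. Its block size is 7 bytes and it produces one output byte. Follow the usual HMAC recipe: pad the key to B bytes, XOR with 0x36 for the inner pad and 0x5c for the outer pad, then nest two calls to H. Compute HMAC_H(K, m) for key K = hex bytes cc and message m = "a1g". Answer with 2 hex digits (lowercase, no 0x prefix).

Key hex bytes cc is 1 byte ≤ B = 7; zero-pad to 7 bytes: K' = cc 00 00 00 00 00 00.
K' ⊕ ipad = fa 36 36 36 36 36 36.  K' ⊕ opad = 90 5c 5c 5c 5c 5c 5c.
Inner input = (K'⊕ipad) ∥ m = fa 36 36 36 36 36 36 ∥ 61 31 67.
Inner hash: sum = 250+54+54+54+54+54+54+97+49+103 = 823; mod 256 = 55 → 37.
Outer input = (K'⊕opad) ∥ inner = 90 5c 5c 5c 5c 5c 5c ∥ 37.
Outer hash (tag): sum = 144+92+92+92+92+92+92+55 = 751; mod 256 = 239 → ef.

ef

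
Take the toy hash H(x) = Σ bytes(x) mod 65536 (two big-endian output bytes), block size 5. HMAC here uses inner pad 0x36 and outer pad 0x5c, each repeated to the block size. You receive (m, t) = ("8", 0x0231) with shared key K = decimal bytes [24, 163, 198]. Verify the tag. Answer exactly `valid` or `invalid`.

invalid

Key decimal bytes [24, 163, 198] = 18 a3 c6 is 3 bytes ≤ B = 5; zero-pad to 5 bytes: K' = 18 a3 c6 00 00.
K' ⊕ ipad = 2e 95 f0 36 36; K' ⊕ opad = 44 ff 9a 5c 5c.
Inner hash: sum = 46+149+240+54+54+56 = 599 → 02 57.
Outer hash (recomputed tag): sum = 68+255+154+92+92+2+87 = 750 → 02 ee.
Recomputed tag = 02ee; claimed = 0231 → mismatch.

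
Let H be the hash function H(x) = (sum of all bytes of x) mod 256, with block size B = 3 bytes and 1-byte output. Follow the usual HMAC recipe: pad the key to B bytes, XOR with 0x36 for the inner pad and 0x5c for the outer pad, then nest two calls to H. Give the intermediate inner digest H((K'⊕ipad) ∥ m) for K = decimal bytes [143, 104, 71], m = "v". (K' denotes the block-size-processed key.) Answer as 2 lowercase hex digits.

Key decimal bytes [143, 104, 71] = 8f 68 47 is exactly B = 3 bytes: K' = 8f 68 47.
K' ⊕ ipad = b9 5e 71.
Inner input = b9 5e 71 ∥ 76.
Inner hash: sum = 185+94+113+118 = 510; mod 256 = 254 → fe.

fe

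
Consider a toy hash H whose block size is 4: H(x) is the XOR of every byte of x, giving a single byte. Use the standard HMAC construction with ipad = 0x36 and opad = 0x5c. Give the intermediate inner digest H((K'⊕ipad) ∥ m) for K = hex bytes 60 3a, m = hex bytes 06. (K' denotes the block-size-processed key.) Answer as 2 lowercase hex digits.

5c

Key hex bytes 60 3a is 2 bytes ≤ B = 4; zero-pad to 4 bytes: K' = 60 3a 00 00.
K' ⊕ ipad = 56 0c 36 36.
Inner input = 56 0c 36 36 ∥ 06.
Inner hash: XOR 56⊕0c⊕36⊕36⊕06 = 5c.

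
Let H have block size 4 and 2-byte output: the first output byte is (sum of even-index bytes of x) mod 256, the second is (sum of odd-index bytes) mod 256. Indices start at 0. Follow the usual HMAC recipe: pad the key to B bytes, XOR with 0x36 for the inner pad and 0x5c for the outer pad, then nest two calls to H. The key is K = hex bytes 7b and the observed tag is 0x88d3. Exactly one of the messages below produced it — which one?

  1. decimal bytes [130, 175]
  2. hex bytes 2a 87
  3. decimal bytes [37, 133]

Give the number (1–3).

Key hex bytes 7b is 1 byte ≤ B = 4; zero-pad to 4 bytes: K' = 7b 00 00 00.
K' ⊕ ipad = 4d 36 36 36; K' ⊕ opad = 27 5c 5c 5c.
m1: inner = H(4d 36 36 36 82 af) = 05 1b; tag = H(27 5c 5c 5c 05 1b) = 88d3 ← matches
m2: inner = H(4d 36 36 36 2a 87) = ad f3; tag = H(27 5c 5c 5c ad f3) = 30ab
m3: inner = H(4d 36 36 36 25 85) = a8 f1; tag = H(27 5c 5c 5c a8 f1) = 2ba9

1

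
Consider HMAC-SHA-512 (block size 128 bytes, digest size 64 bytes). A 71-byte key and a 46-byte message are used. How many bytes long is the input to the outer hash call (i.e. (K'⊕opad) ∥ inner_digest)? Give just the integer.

Key is 71 ≤ 128 bytes, zero-padded: |K'| = 128.
Outer input = (K'⊕opad) ∥ H(inner) → 128 + 64 = 192 bytes.

192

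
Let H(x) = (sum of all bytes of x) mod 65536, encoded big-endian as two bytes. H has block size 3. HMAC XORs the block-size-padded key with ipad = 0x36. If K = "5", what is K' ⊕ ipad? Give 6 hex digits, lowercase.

033636

Key "5" = 35 is 1 byte ≤ B = 3; zero-pad to 3 bytes: K' = 35 00 00.
XOR each byte with 0x36: 35⊕36=03, 00⊕36=36, 00⊕36=36.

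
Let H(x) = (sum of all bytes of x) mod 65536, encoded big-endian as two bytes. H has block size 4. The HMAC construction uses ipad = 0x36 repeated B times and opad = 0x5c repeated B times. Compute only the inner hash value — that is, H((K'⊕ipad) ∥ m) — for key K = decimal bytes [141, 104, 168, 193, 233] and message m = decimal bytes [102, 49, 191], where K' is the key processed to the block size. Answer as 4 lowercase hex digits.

Key decimal bytes [141, 104, 168, 193, 233] = 8d 68 a8 c1 e9 is 5 bytes > B = 4, so hash it first: H(key) = 03 47, then zero-pad to 4 bytes: K' = 03 47 00 00.
K' ⊕ ipad = 35 71 36 36.
Inner input = 35 71 36 36 ∥ 66 31 bf.
Inner hash: sum = 53+113+54+54+102+49+191 = 616 → 02 68.

0268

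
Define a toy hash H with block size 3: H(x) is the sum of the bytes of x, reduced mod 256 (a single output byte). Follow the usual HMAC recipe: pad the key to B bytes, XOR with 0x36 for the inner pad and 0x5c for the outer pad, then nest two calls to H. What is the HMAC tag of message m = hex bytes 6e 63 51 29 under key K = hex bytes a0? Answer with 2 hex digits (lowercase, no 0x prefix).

Key hex bytes a0 is 1 byte ≤ B = 3; zero-pad to 3 bytes: K' = a0 00 00.
K' ⊕ ipad = 96 36 36.  K' ⊕ opad = fc 5c 5c.
Inner input = (K'⊕ipad) ∥ m = 96 36 36 ∥ 6e 63 51 29.
Inner hash: sum = 150+54+54+110+99+81+41 = 589; mod 256 = 77 → 4d.
Outer input = (K'⊕opad) ∥ inner = fc 5c 5c ∥ 4d.
Outer hash (tag): sum = 252+92+92+77 = 513; mod 256 = 1 → 01.

01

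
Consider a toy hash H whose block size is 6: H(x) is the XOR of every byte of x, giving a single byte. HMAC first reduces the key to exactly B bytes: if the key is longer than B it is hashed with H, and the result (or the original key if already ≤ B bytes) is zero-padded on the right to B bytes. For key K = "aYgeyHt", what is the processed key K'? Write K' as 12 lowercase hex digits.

|K| = 7 > B = 6, so first hash the key.
H(K): XOR 61⊕59⊕67⊕65⊕79⊕48⊕74 = 7f.
Zero-pad H(K) = 7f to 6 bytes: K' = 7f 00 00 00 00 00.

7f0000000000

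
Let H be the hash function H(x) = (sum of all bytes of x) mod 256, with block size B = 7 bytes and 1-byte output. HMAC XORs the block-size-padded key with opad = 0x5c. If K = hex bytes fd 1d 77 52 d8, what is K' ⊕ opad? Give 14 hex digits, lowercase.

Key hex bytes fd 1d 77 52 d8 is 5 bytes ≤ B = 7; zero-pad to 7 bytes: K' = fd 1d 77 52 d8 00 00.
XOR each byte with 0x5c: fd⊕5c=a1, 1d⊕5c=41, 77⊕5c=2b, 52⊕5c=0e, d8⊕5c=84, 00⊕5c=5c, 00⊕5c=5c.

a1412b0e845c5c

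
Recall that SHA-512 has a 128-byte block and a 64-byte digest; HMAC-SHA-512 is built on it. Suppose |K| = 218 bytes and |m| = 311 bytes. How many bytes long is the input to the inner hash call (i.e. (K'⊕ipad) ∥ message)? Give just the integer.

Key is 218 > 128 bytes, so it is hashed to 64 bytes then zero-padded to 128: |K'| = 128.
Inner input = (K'⊕ipad) ∥ m → 128 + 311 = 439 bytes.

439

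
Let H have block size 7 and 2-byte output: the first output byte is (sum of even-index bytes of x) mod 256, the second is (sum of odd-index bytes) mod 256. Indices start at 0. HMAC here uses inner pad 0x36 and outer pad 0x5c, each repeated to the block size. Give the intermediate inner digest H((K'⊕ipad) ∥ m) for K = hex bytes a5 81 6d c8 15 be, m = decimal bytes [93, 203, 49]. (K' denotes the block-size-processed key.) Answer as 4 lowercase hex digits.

Key hex bytes a5 81 6d c8 15 be is 6 bytes ≤ B = 7; zero-pad to 7 bytes: K' = a5 81 6d c8 15 be 00.
K' ⊕ ipad = 93 b7 5b fe 23 88 36.
Inner input = 93 b7 5b fe 23 88 36 ∥ 5d cb 31.
Inner hash: even-index sum = 530 mod 256 = 18; odd-index sum = 715 mod 256 = 203 → 12 cb.

12cb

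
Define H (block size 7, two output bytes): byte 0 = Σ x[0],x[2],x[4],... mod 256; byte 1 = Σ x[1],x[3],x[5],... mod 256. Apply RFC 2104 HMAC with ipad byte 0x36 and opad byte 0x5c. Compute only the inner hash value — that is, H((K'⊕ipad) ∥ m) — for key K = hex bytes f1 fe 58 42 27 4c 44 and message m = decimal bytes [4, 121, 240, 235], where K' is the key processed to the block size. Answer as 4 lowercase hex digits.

Key hex bytes f1 fe 58 42 27 4c 44 is exactly B = 7 bytes: K' = f1 fe 58 42 27 4c 44.
K' ⊕ ipad = c7 c8 6e 74 11 7a 72.
Inner input = c7 c8 6e 74 11 7a 72 ∥ 04 79 f0 eb.
Inner hash: even-index sum = 796 mod 256 = 28; odd-index sum = 682 mod 256 = 170 → 1c aa.

1caa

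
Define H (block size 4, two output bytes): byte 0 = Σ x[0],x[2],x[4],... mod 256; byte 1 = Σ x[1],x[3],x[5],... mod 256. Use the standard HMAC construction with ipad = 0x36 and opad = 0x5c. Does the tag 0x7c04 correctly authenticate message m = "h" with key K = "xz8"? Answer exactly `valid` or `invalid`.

Key "xz8" = 78 7a 38 is 3 bytes ≤ B = 4; zero-pad to 4 bytes: K' = 78 7a 38 00.
K' ⊕ ipad = 4e 4c 0e 36; K' ⊕ opad = 24 26 64 5c.
Inner hash: even-index sum = 196 mod 256 = 196; odd-index sum = 130 mod 256 = 130 → c4 82.
Outer hash (recomputed tag): even-index sum = 332 mod 256 = 76; odd-index sum = 260 mod 256 = 4 → 4c 04.
Recomputed tag = 4c04; claimed = 7c04 → mismatch.

invalid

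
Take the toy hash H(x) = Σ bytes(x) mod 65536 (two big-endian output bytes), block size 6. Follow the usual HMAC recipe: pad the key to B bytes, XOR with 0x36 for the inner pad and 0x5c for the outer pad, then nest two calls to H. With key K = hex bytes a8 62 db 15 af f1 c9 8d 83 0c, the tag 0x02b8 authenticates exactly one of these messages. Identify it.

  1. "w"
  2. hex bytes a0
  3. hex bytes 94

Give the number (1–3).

1

Key hex bytes a8 62 db 15 af f1 c9 8d 83 0c is 10 bytes > B = 6, so hash it first: H(key) = 05 7f, then zero-pad to 6 bytes: K' = 05 7f 00 00 00 00.
K' ⊕ ipad = 33 49 36 36 36 36; K' ⊕ opad = 59 23 5c 5c 5c 5c.
m1: inner = H(33 49 36 36 36 36 77) = 01 cb; tag = H(59 23 5c 5c 5c 5c 01 cb) = 02b8 ← matches
m2: inner = H(33 49 36 36 36 36 a0) = 01 f4; tag = H(59 23 5c 5c 5c 5c 01 f4) = 02e1
m3: inner = H(33 49 36 36 36 36 94) = 01 e8; tag = H(59 23 5c 5c 5c 5c 01 e8) = 02d5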